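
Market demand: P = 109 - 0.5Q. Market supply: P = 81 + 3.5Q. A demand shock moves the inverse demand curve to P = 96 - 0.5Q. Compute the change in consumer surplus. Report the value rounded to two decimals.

Initial equilibrium: Q_0 = 7, P_0 = 105.5; CS_0 = (1/2)(7)(3.5) = 12.25, PS_0 = (1/2)(7)(24.5) = 85.75.
New equilibrium: 96 - 0.5Q = 81 + 3.5Q gives Q_1 = 3.75, P_1 = 94.125; CS_1 = 3.5156, PS_1 = 24.6094.
Change in consumer surplus = 3.5156 - 12.25 = -8.7344.

-8.73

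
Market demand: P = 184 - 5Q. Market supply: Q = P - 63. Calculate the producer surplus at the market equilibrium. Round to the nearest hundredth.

203.35

Rewriting supply in inverse form: P = 63 + Q.
Setting demand equal to supply, 121 = 6Q, so Q* = 20.1667 and P* = 83.1667.
PS is the area between P* and the supply curve from 0 to Q*: (1/2)(20.1667)(20.1667) = 203.3472.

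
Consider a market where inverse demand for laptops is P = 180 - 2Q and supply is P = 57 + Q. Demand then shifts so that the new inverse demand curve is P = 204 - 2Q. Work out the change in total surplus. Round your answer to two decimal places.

1080.00

Initial equilibrium: Q_0 = 41, P_0 = 98; CS_0 = (1/2)(41)(82) = 1681, PS_0 = (1/2)(41)(41) = 840.5.
New equilibrium: 204 - 2Q = 57 + Q gives Q_1 = 49, P_1 = 106; CS_1 = 2401, PS_1 = 1200.5.
Change in total surplus = (2401 + 1200.5) - (1681 + 840.5) = 1080.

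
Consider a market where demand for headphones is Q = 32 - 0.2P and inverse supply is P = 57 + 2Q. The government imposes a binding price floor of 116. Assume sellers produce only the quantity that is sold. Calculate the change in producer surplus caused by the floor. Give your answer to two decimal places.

225.25

Rewriting demand in inverse form: P = 160 - 5Q.
Without the control, 160 - 5Q = 57 + 2Q so Q* = 14.7143 and P* = 86.4286.
At the floor price 116, quantity demanded is (160 - 116)/5 = 8.8; demand is the short side, so Q = 8.8 trades at P = 116.
PS goes from (1/2)(14.7143)(29.4286) = 216.5102 to 441.76 (computed as (116 - 57)(8.8) - (1/2)(2)(8.8)^2), a change of 225.2498.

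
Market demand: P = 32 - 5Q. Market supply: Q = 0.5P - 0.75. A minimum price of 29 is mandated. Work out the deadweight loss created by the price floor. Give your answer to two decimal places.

Rewriting supply in inverse form: P = 1.5 + 2Q.
Free-market equilibrium: 32 - 5Q = 1.5 + 2Q gives Q* = 4.3571, P* = 10.2143.
At the floor price 29, quantity demanded is (32 - 29)/5 = 0.6; demand is the short side, so Q = 0.6 trades at P = 29.
The lost-trades triangle has base Q* - 0.6 = 3.7571 and height equal to the gap between the curves at Q = 0.6, which is 29 - 2.7 = 26.3. DWL = (1/2)(3.7571)(26.3) = 49.4064.

49.41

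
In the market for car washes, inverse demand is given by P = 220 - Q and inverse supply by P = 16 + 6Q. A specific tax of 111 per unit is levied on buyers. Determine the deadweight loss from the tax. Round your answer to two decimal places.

Without the tax, 220 - Q = 16 + 6Q so Q* = 29.1429 and P* = 190.8571.
With the tax, buyers' net willingness to pay falls by 111: (220 - 111) - Q = 16 + 6Q, so Q_t = 13.2857. Buyers pay P_b = 206.7143; sellers receive P_s = P_b - 111 = 95.7143.
The welfare triangle lost has base Q* - Q_t = 15.8571 and height t = 111, so DWL = (1/2)(15.8571)(111) = 880.0714.

880.07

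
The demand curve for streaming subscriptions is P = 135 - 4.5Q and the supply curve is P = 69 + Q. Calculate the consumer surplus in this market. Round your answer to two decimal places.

324.00

Set 135 - 4.5Q = 69 + Q, which gives 66 = 5.5Q, so Q* = 12 and P* = 135 - 4.5(12) = 81.
The demand choke price is 135, so CS = (1/2)(Q*)(135 - P*) = (1/2)(12)(54) = 324.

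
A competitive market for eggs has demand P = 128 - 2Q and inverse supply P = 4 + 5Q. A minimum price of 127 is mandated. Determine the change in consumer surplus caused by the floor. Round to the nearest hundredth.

-313.55

Without the control, 128 - 2Q = 4 + 5Q so Q* = 17.7143 and P* = 92.5714.
At P = 127, buyers demand (128 - 127)/2 = 0.5 while sellers would supply more, so the quantity traded is 0.5 at price 127.
CS goes from (1/2)(17.7143)(35.4286) = 313.7959 to 0.25 (computed as (128 - 127)(0.5) - (1/2)(2)(0.5)^2), a change of -313.5459.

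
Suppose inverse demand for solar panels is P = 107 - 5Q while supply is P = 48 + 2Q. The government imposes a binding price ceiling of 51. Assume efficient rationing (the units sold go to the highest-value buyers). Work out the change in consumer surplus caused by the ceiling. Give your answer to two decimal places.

Free-market equilibrium: 107 - 5Q = 48 + 2Q gives Q* = 8.4286, P* = 64.8571.
At the ceiling price 51, quantity supplied is (51 - 48)/2 = 1.5; supply is the short side, so Q = 1.5 trades at P = 51.
CS goes from (1/2)(8.4286)(42.1429) = 177.602 to 78.375 (computed as (107 - 51)(1.5) - (1/2)(5)(1.5)^2), a change of -99.227.

-99.23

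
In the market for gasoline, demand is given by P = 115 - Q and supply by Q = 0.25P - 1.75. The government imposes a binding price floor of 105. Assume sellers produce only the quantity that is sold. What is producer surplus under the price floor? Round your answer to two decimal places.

780.00

Rewriting supply in inverse form: P = 7 + 4Q.
Without the control, 115 - Q = 7 + 4Q so Q* = 21.6 and P* = 93.4.
At the floor price 105, quantity demanded is (115 - 105)/1 = 10; demand is the short side, so Q = 10 trades at P = 105.
The supply price at Q = 10 is 47. PS is the trapezoid between 105 and supply over [0, 10]: (1/2)[(105 - 7) + (105 - 47)](10) = 780.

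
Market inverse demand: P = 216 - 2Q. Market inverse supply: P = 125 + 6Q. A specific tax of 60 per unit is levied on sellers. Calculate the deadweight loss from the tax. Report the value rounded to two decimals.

225.00

Without the tax, 216 - 2Q = 125 + 6Q so Q* = 11.375 and P* = 193.25.
A tax on sellers shifts supply up by 60: 216 - 2Q = 125 + 6Q + 60, so Q_t = 3.875. Buyers pay P_b = 208.25; sellers receive P_s = P_b - 60 = 148.25.
The welfare triangle lost has base Q* - Q_t = 7.5 and height t = 60, so DWL = (1/2)(7.5)(60) = 225.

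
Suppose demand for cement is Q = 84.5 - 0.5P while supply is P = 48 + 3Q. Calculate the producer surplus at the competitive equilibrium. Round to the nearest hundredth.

878.46

Rewriting demand in inverse form: P = 169 - 2Q.
Setting demand equal to supply, 121 = 5Q, so Q* = 24.2 and P* = 120.6.
The supply curve's price intercept is 48, so PS = (1/2)(Q*)(P* - 48) = (1/2)(24.2)(72.6) = 878.46.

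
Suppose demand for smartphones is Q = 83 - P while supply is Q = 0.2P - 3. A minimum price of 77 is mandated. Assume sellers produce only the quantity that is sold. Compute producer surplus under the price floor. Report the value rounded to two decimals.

282.00

Rewriting demand in inverse form: P = 83 - Q.
Rewriting supply in inverse form: P = 15 + 5Q.
Free-market equilibrium: 83 - Q = 15 + 5Q gives Q* = 11.3333, P* = 71.6667.
At P = 77, buyers demand (83 - 77)/1 = 6 while sellers would supply more, so the quantity traded is 6 at price 77.
The supply price at Q = 6 is 45. PS is the trapezoid between 77 and supply over [0, 6]: (1/2)[(77 - 15) + (77 - 45)](6) = 282.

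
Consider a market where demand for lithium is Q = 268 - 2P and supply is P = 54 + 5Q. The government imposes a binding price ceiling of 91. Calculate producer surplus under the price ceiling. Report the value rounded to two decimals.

136.90

Rewriting demand in inverse form: P = 134 - 0.5Q.
Without the control, 134 - 0.5Q = 54 + 5Q so Q* = 14.5455 and P* = 126.7273.
At the ceiling price 91, quantity supplied is (91 - 54)/5 = 7.4; supply is the short side, so Q = 7.4 trades at P = 91.
PS is the triangle above supply below 91: (1/2)(7.4)(91 - 54) = 136.9.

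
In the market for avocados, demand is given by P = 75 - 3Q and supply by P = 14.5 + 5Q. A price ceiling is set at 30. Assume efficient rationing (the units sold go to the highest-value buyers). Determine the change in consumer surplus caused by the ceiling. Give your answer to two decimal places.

39.30

Without the control, 75 - 3Q = 14.5 + 5Q so Q* = 7.5625 and P* = 52.3125.
At P = 30, sellers supply (30 - 14.5)/5 = 3.1 while buyers want more, so the quantity traded is 3.1 at price 30.
CS goes from (1/2)(7.5625)(22.6875) = 85.7871 to 125.085 (computed as (75 - 30)(3.1) - (1/2)(3)(3.1)^2), a change of 39.2979.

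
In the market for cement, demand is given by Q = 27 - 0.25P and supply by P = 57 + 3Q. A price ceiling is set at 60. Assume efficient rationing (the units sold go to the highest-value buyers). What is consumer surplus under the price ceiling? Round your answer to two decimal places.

Rewriting demand in inverse form: P = 108 - 4Q.
Free-market equilibrium: 108 - 4Q = 57 + 3Q gives Q* = 7.2857, P* = 78.8571.
At the ceiling price 60, quantity supplied is (60 - 57)/3 = 1; supply is the short side, so Q = 1 trades at P = 60.
The demand price at Q = 1 is 104. CS is the trapezoid between demand and 60 over [0, 1]: (1/2)[(108 - 60) + (104 - 60)](1) = 46.

46.00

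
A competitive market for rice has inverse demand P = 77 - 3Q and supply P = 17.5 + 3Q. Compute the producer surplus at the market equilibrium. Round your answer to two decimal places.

147.51

Equilibrium: 77 - 3Q = 17.5 + 3Q, so Q* = 9.9167 and P* = 47.25.
The supply curve's price intercept is 17.5, so PS = (1/2)(Q*)(P* - 17.5) = (1/2)(9.9167)(29.75) = 147.5104.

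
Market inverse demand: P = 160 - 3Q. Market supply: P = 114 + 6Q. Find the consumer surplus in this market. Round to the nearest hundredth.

Set 160 - 3Q = 114 + 6Q, which gives 46 = 9Q, so Q* = 5.1111 and P* = 160 - 3(5.1111) = 144.6667.
The demand choke price is 160, so CS = (1/2)(Q*)(160 - P*) = (1/2)(5.1111)(15.3333) = 39.1852.

39.19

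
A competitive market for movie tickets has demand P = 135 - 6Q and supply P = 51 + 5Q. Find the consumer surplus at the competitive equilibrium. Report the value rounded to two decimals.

Set 135 - 6Q = 51 + 5Q, which gives 84 = 11Q, so Q* = 7.6364 and P* = 135 - 6(7.6364) = 89.1818.
Consumer surplus is the triangle under demand above P*: (1/2)(7.6364)(135 - 89.1818) = (1/2)(7.6364)(45.8182) = 174.9421.

174.94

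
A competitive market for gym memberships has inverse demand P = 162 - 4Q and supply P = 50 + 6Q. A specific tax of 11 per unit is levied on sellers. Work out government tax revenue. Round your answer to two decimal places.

111.10

Pre-tax equilibrium: 162 - 4Q = 50 + 6Q gives Q* = 11.2, P* = 117.2.
With the tax, sellers need 11 more per unit: 162 - 4Q = 50 + 6Q + 11, so Q_t = 10.1. Buyers pay P_b = 121.6; sellers receive P_s = P_b - 11 = 110.6.
Revenue is the tax times quantity traded: 11 x 10.1 = 111.1.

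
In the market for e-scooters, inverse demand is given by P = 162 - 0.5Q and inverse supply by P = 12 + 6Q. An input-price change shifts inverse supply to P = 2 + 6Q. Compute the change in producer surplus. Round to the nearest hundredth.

Initial equilibrium: Q_0 = 23.0769, P_0 = 150.4615; CS_0 = (1/2)(23.0769)(11.5385) = 133.1361, PS_0 = (1/2)(23.0769)(138.4615) = 1597.6331.
New equilibrium: 162 - 0.5Q = 2 + 6Q gives Q_1 = 24.6154, P_1 = 149.6923; CS_1 = 151.4793, PS_1 = 1817.7515.
Change in producer surplus = 1817.7515 - 1597.6331 = 220.1183.

220.12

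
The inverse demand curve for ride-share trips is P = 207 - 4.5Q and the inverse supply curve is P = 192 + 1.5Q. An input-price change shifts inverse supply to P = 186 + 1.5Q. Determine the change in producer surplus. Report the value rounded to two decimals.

Initial equilibrium: Q_0 = 2.5, P_0 = 195.75; CS_0 = (1/2)(2.5)(11.25) = 14.0625, PS_0 = (1/2)(2.5)(3.75) = 4.6875.
New equilibrium: 207 - 4.5Q = 186 + 1.5Q gives Q_1 = 3.5, P_1 = 191.25; CS_1 = 27.5625, PS_1 = 9.1875.
Change in producer surplus = 9.1875 - 4.6875 = 4.5.

4.50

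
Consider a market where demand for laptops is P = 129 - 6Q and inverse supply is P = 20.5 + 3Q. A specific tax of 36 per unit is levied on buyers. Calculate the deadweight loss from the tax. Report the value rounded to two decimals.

72.00

Pre-tax equilibrium: 129 - 6Q = 20.5 + 3Q gives Q* = 12.0556, P* = 56.6667.
A tax on buyers shifts demand down by 36: (129 - 36) - 6Q = 20.5 + 3Q, so Q_t = 8.0556. Buyers pay P_b = 80.6667; sellers receive P_s = P_b - 36 = 44.6667.
Deadweight loss is the triangle between the curves from Q_t to Q*: (1/2)(12.0556 - 8.0556)(36) = 72.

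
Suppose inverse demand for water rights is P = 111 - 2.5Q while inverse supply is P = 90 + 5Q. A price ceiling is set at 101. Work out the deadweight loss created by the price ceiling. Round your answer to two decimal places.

1.35

Without the control, 111 - 2.5Q = 90 + 5Q so Q* = 2.8 and P* = 104.
At the ceiling price 101, quantity supplied is (101 - 90)/5 = 2.2; supply is the short side, so Q = 2.2 trades at P = 101.
At Q = 2.2 the demand price is 105.5 and the supply price is 101. Deadweight loss is the triangle between the curves from 2.2 to 2.8: (1/2)(105.5 - 101)(2.8 - 2.2) = 1.35.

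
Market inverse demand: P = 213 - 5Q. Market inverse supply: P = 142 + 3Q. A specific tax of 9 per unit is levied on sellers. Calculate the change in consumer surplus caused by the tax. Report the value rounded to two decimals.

Without the tax, 213 - 5Q = 142 + 3Q so Q* = 8.875 and P* = 168.625.
With the tax, sellers need 9 more per unit: 213 - 5Q = 142 + 3Q + 9, so Q_t = 7.75. Buyers pay P_b = 174.25; sellers receive P_s = P_b - 9 = 165.25.
Consumers lose the trapezoid between P* and P_b out to Q_t plus the triangle from Q_t to Q*: change in CS = 150.1562 - 196.9141 = -46.7578.

-46.76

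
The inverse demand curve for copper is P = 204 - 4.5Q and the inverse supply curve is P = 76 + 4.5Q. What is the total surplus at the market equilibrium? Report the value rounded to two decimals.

Equilibrium: 204 - 4.5Q = 76 + 4.5Q, so Q* = 14.2222 and P* = 140.
Total surplus is the full triangle between the curves from 0 to Q*: (1/2)(14.2222)(204 - 76) = 910.2222.

910.22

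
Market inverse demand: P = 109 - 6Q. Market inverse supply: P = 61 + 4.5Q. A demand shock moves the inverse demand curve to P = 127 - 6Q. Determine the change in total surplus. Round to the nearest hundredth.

Initial equilibrium: Q_0 = 4.5714, P_0 = 81.5714; CS_0 = (1/2)(4.5714)(27.4286) = 62.6939, PS_0 = (1/2)(4.5714)(20.5714) = 47.0204.
New equilibrium: 127 - 6Q = 61 + 4.5Q gives Q_1 = 6.2857, P_1 = 89.2857; CS_1 = 118.5306, PS_1 = 88.898.
Change in total surplus = (118.5306 + 88.898) - (62.6939 + 47.0204) = 97.7143.

97.71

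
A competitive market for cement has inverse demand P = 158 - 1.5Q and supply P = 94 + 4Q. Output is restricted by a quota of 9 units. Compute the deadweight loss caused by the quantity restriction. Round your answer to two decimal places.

19.11

Without the quota, 158 - 1.5Q = 94 + 4Q gives Q* = 11.6364.
At Q = 9 the demand price is 158 - 1.5(9) = 144.5 and the supply price is 94 + 4(9) = 130.
DWL = (1/2)(gap between curves at 9) x (Q* - 9) = (1/2)(14.5)(2.6364) = 19.1136.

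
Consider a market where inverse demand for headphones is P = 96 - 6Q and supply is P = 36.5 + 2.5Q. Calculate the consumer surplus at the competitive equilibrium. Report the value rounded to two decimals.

147.00

Set 96 - 6Q = 36.5 + 2.5Q, which gives 59.5 = 8.5Q, so Q* = 7 and P* = 96 - 6(7) = 54.
CS is the area between the demand curve and P* from 0 to Q*: (1/2)(7)(42) = 147.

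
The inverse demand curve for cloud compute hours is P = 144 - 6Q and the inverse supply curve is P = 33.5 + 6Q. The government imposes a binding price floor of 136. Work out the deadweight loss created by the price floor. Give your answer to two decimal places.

372.09

Free-market equilibrium: 144 - 6Q = 33.5 + 6Q gives Q* = 9.2083, P* = 88.75.
At the floor price 136, quantity demanded is (144 - 136)/6 = 1.3333; demand is the short side, so Q = 1.3333 trades at P = 136.
The lost-trades triangle has base Q* - 1.3333 = 7.875 and height equal to the gap between the curves at Q = 1.3333, which is 136 - 41.5 = 94.5. DWL = (1/2)(7.875)(94.5) = 372.0938.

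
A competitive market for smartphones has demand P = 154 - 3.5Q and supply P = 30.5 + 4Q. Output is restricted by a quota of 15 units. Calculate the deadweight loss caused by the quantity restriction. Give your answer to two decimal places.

Unrestricted equilibrium: Q* = (154 - 30.5)/(3.5 + 4) = 16.4667.
At Q = 15 the demand price is 154 - 3.5(15) = 101.5 and the supply price is 30.5 + 4(15) = 90.5.
DWL = (1/2)(gap between curves at 15) x (Q* - 15) = (1/2)(11)(1.4667) = 8.0667.

8.07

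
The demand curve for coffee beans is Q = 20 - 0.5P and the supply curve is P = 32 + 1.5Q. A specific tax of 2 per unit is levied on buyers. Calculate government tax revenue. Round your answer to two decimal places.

3.43

Rewriting demand in inverse form: P = 40 - 2Q.
Pre-tax equilibrium: 40 - 2Q = 32 + 1.5Q gives Q* = 2.2857, P* = 35.4286.
With the tax, buyers' net willingness to pay falls by 2: (40 - 2) - 2Q = 32 + 1.5Q, so Q_t = 1.7143. Buyers pay P_b = 36.5714; sellers receive P_s = P_b - 2 = 34.5714.
Revenue is the tax times quantity traded: 2 x 1.7143 = 3.4286.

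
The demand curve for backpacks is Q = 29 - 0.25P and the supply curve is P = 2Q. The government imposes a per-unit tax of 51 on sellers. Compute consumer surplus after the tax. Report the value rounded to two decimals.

234.72

Rewriting demand in inverse form: P = 116 - 4Q.
Pre-tax equilibrium: 116 - 4Q = 2Q gives Q* = 19.3333, P* = 38.6667.
A tax on sellers shifts supply up by 51: 116 - 4Q = 2Q + 51, so Q_t = 10.8333. Buyers pay P_b = 72.6667; sellers receive P_s = P_b - 51 = 21.6667.
CS = (1/2)(Q_t)(116 - P_b) = (1/2)(10.8333)(43.3333) = 234.7222.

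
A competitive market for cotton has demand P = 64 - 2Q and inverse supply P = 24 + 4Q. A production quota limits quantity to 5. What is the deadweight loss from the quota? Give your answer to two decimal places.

Without the quota, 64 - 2Q = 24 + 4Q gives Q* = 6.6667.
At Q = 5 the demand price is 64 - 2(5) = 54 and the supply price is 24 + 4(5) = 44.
DWL = (1/2)(gap between curves at 5) x (Q* - 5) = (1/2)(10)(1.6667) = 8.3333.

8.33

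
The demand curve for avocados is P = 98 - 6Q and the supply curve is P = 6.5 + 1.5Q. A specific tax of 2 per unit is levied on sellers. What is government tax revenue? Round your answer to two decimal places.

23.87

Pre-tax equilibrium: 98 - 6Q = 6.5 + 1.5Q gives Q* = 12.2, P* = 24.8.
A tax on sellers shifts supply up by 2: 98 - 6Q = 6.5 + 1.5Q + 2, so Q_t = 11.9333. Buyers pay P_b = 26.4; sellers receive P_s = P_b - 2 = 24.4.
Tax revenue = t x Q_t = 2 x 11.9333 = 23.8667.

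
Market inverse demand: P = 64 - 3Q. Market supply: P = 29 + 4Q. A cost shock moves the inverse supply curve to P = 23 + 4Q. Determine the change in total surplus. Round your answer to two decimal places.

32.57

Initial equilibrium: Q_0 = 5, P_0 = 49; CS_0 = (1/2)(5)(15) = 37.5, PS_0 = (1/2)(5)(20) = 50.
New equilibrium: 64 - 3Q = 23 + 4Q gives Q_1 = 5.8571, P_1 = 46.4286; CS_1 = 51.4592, PS_1 = 68.6122.
Change in total surplus = (51.4592 + 68.6122) - (37.5 + 50) = 32.5714.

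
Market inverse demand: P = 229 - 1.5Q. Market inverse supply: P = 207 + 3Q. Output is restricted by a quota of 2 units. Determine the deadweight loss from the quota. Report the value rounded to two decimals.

Without the quota, 229 - 1.5Q = 207 + 3Q gives Q* = 4.8889.
At Q = 2 the demand price is 229 - 1.5(2) = 226 and the supply price is 207 + 3(2) = 213.
Deadweight loss is the triangle between the curves from 2 to 4.8889: (1/2)(226 - 213)(4.8889 - 2) = 18.7778.

18.78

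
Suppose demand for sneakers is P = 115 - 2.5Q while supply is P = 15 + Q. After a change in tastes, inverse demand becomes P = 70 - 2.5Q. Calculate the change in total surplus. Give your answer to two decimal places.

Initial equilibrium: Q_0 = 28.5714, P_0 = 43.5714; CS_0 = (1/2)(28.5714)(71.4286) = 1020.4082, PS_0 = (1/2)(28.5714)(28.5714) = 408.1633.
New equilibrium: 70 - 2.5Q = 15 + Q gives Q_1 = 15.7143, P_1 = 30.7143; CS_1 = 308.6735, PS_1 = 123.4694.
Change in total surplus = (308.6735 + 123.4694) - (1020.4082 + 408.1633) = -996.4286.

-996.43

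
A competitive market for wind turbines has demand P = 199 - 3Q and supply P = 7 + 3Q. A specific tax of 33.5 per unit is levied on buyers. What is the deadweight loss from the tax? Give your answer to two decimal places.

93.52

Pre-tax equilibrium: 199 - 3Q = 7 + 3Q gives Q* = 32, P* = 103.
A tax on buyers shifts demand down by 33.5: (199 - 33.5) - 3Q = 7 + 3Q, so Q_t = 26.4167. Buyers pay P_b = 119.75; sellers receive P_s = P_b - 33.5 = 86.25.
The welfare triangle lost has base Q* - Q_t = 5.5833 and height t = 33.5, so DWL = (1/2)(5.5833)(33.5) = 93.5208.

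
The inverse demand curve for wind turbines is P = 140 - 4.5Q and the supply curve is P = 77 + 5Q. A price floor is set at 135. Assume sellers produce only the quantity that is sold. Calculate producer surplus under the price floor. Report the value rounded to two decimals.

Free-market equilibrium: 140 - 4.5Q = 77 + 5Q gives Q* = 6.6316, P* = 110.1579.
At the floor price 135, quantity demanded is (140 - 135)/4.5 = 1.1111; demand is the short side, so Q = 1.1111 trades at P = 135.
The supply price at Q = 1.1111 is 82.5556. PS is the trapezoid between 135 and supply over [0, 1.1111]: (1/2)[(135 - 77) + (135 - 82.5556)](1.1111) = 61.358.

61.36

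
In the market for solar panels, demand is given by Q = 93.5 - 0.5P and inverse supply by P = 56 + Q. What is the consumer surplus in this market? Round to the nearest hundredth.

Rewriting demand in inverse form: P = 187 - 2Q.
Equilibrium: 187 - 2Q = 56 + Q, so Q* = 43.6667 and P* = 99.6667.
Consumer surplus is the triangle under demand above P*: (1/2)(43.6667)(187 - 99.6667) = (1/2)(43.6667)(87.3333) = 1906.7778.

1906.78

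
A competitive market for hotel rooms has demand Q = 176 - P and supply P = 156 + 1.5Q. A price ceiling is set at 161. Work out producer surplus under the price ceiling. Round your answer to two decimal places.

8.33

Rewriting demand in inverse form: P = 176 - Q.
Without the control, 176 - Q = 156 + 1.5Q so Q* = 8 and P* = 168.
At P = 161, sellers supply (161 - 156)/1.5 = 3.3333 while buyers want more, so the quantity traded is 3.3333 at price 161.
PS is the triangle above supply below 161: (1/2)(3.3333)(161 - 156) = 8.3333.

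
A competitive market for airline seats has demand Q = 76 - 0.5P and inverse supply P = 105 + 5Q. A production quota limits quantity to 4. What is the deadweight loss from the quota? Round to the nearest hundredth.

Rewriting demand in inverse form: P = 152 - 2Q.
Without the quota, 152 - 2Q = 105 + 5Q gives Q* = 6.7143.
At Q = 4 the demand price is 152 - 2(4) = 144 and the supply price is 105 + 5(4) = 125.
Deadweight loss is the triangle between the curves from 4 to 6.7143: (1/2)(144 - 125)(6.7143 - 4) = 25.7857.

25.79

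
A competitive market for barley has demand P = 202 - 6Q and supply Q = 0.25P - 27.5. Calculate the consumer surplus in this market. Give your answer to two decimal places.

253.92

Rewriting supply in inverse form: P = 110 + 4Q.
Setting demand equal to supply, 92 = 10Q, so Q* = 9.2 and P* = 146.8.
The demand choke price is 202, so CS = (1/2)(Q*)(202 - P*) = (1/2)(9.2)(55.2) = 253.92.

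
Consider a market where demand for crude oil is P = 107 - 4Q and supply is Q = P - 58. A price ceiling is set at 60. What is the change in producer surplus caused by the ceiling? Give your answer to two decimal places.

-46.02

Rewriting supply in inverse form: P = 58 + Q.
Free-market equilibrium: 107 - 4Q = 58 + Q gives Q* = 9.8, P* = 67.8.
At P = 60, sellers supply (60 - 58)/1 = 2 while buyers want more, so the quantity traded is 2 at price 60.
PS goes from (1/2)(9.8)(9.8) = 48.02 to 2 (computed as (60 - 58)(2) - (1/2)(1)(2)^2), a change of -46.02.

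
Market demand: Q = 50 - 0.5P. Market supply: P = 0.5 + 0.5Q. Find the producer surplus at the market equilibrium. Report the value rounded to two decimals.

Rewriting demand in inverse form: P = 100 - 2Q.
Setting demand equal to supply, 99.5 = 2.5Q, so Q* = 39.8 and P* = 20.4.
Producer surplus is the triangle above supply below P*: (1/2)(39.8)(20.4 - 0.5) = (1/2)(39.8)(19.9) = 396.01.

396.01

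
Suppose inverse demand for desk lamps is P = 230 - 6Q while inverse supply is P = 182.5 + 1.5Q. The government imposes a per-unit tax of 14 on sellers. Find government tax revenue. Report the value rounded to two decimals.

62.53

Pre-tax equilibrium: 230 - 6Q = 182.5 + 1.5Q gives Q* = 6.3333, P* = 192.
With the tax, sellers need 14 more per unit: 230 - 6Q = 182.5 + 1.5Q + 14, so Q_t = 4.4667. Buyers pay P_b = 203.2; sellers receive P_s = P_b - 14 = 189.2.
Tax revenue = t x Q_t = 14 x 4.4667 = 62.5333.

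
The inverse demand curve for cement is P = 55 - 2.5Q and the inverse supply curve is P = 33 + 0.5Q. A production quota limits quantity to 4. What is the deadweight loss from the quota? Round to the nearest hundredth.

16.67

Unrestricted equilibrium: Q* = (55 - 33)/(2.5 + 0.5) = 7.3333.
At Q = 4 the demand price is 55 - 2.5(4) = 45 and the supply price is 33 + 0.5(4) = 35.
Deadweight loss is the triangle between the curves from 4 to 7.3333: (1/2)(45 - 35)(7.3333 - 4) = 16.6667.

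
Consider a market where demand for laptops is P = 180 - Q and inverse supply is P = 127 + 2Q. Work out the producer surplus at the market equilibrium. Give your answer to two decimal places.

312.11

Equilibrium: 180 - Q = 127 + 2Q, so Q* = 17.6667 and P* = 162.3333.
The supply curve's price intercept is 127, so PS = (1/2)(Q*)(P* - 127) = (1/2)(17.6667)(35.3333) = 312.1111.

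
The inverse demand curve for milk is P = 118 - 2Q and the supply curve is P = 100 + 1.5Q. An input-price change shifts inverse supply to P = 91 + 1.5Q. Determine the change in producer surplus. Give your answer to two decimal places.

Initial equilibrium: Q_0 = 5.1429, P_0 = 107.7143; CS_0 = (1/2)(5.1429)(10.2857) = 26.449, PS_0 = (1/2)(5.1429)(7.7143) = 19.8367.
New equilibrium: 118 - 2Q = 91 + 1.5Q gives Q_1 = 7.7143, P_1 = 102.5714; CS_1 = 59.5102, PS_1 = 44.6327.
Change in producer surplus = 44.6327 - 19.8367 = 24.7959.

24.80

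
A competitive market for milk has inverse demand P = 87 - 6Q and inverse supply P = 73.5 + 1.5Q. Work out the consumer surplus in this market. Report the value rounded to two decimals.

9.72

Equilibrium: 87 - 6Q = 73.5 + 1.5Q, so Q* = 1.8 and P* = 76.2.
Consumer surplus is the triangle under demand above P*: (1/2)(1.8)(87 - 76.2) = (1/2)(1.8)(10.8) = 9.72.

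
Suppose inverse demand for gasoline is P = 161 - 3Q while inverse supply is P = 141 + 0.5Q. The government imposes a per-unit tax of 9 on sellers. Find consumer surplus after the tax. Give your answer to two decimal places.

14.82

Pre-tax equilibrium: 161 - 3Q = 141 + 0.5Q gives Q* = 5.7143, P* = 143.8571.
With the tax, sellers need 9 more per unit: 161 - 3Q = 141 + 0.5Q + 9, so Q_t = 3.1429. Buyers pay P_b = 151.5714; sellers receive P_s = P_b - 9 = 142.5714.
CS = (1/2)(Q_t)(161 - P_b) = (1/2)(3.1429)(9.4286) = 14.8163.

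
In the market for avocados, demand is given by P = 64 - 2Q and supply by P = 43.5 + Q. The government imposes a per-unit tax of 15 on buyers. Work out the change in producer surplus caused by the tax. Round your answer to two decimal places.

Pre-tax equilibrium: 64 - 2Q = 43.5 + Q gives Q* = 6.8333, P* = 50.3333.
With the tax, buyers' net willingness to pay falls by 15: (64 - 15) - 2Q = 43.5 + Q, so Q_t = 1.8333. Buyers pay P_b = 60.3333; sellers receive P_s = P_b - 15 = 45.3333.
Producers lose the trapezoid between P_s and P* out to Q_t plus the triangle from Q_t to Q*: change in PS = 1.6806 - 23.3472 = -21.6667.

-21.67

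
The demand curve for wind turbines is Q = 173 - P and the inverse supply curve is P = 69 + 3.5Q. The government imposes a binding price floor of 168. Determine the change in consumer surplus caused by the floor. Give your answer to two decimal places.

Rewriting demand in inverse form: P = 173 - Q.
Free-market equilibrium: 173 - Q = 69 + 3.5Q gives Q* = 23.1111, P* = 149.8889.
At P = 168, buyers demand (173 - 168)/1 = 5 while sellers would supply more, so the quantity traded is 5 at price 168.
CS goes from (1/2)(23.1111)(23.1111) = 267.0617 to 12.5 (computed as (173 - 168)(5) - (1/2)(1)(5)^2), a change of -254.5617.

-254.56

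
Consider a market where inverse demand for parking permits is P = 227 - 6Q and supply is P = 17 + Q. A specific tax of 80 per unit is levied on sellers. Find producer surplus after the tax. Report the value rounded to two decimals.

172.45

Without the tax, 227 - 6Q = 17 + Q so Q* = 30 and P* = 47.
A tax on sellers shifts supply up by 80: 227 - 6Q = 17 + Q + 80, so Q_t = 18.5714. Buyers pay P_b = 115.5714; sellers receive P_s = P_b - 80 = 35.5714.
Producer surplus is the triangle above supply below P_s: (1/2)(18.5714)(35.5714 - 17) = 172.449.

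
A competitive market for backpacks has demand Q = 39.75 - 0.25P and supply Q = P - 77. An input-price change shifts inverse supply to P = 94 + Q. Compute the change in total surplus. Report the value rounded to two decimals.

-249.90

Rewriting demand in inverse form: P = 159 - 4Q.
Rewriting supply in inverse form: P = 77 + Q.
Initial equilibrium: Q_0 = 16.4, P_0 = 93.4; CS_0 = (1/2)(16.4)(65.6) = 537.92, PS_0 = (1/2)(16.4)(16.4) = 134.48.
New equilibrium: 159 - 4Q = 94 + Q gives Q_1 = 13, P_1 = 107; CS_1 = 338, PS_1 = 84.5.
Change in total surplus = (338 + 84.5) - (537.92 + 134.48) = -249.9.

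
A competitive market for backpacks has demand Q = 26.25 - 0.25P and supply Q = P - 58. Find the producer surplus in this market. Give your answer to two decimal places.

Rewriting demand in inverse form: P = 105 - 4Q.
Rewriting supply in inverse form: P = 58 + Q.
Set 105 - 4Q = 58 + Q, which gives 47 = 5Q, so Q* = 9.4 and P* = 105 - 4(9.4) = 67.4.
The supply curve's price intercept is 58, so PS = (1/2)(Q*)(P* - 58) = (1/2)(9.4)(9.4) = 44.18.

44.18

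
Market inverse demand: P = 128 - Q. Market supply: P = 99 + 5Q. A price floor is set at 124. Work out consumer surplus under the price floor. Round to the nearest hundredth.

8.00

Free-market equilibrium: 128 - Q = 99 + 5Q gives Q* = 4.8333, P* = 123.1667.
At the floor price 124, quantity demanded is (128 - 124)/1 = 4; demand is the short side, so Q = 4 trades at P = 124.
CS is the triangle under demand above 124: (1/2)(4)(128 - 124) = 8.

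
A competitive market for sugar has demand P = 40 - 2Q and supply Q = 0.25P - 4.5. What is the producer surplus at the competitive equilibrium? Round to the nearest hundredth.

26.89

Rewriting supply in inverse form: P = 18 + 4Q.
Equilibrium: 40 - 2Q = 18 + 4Q, so Q* = 3.6667 and P* = 32.6667.
Producer surplus is the triangle above supply below P*: (1/2)(3.6667)(32.6667 - 18) = (1/2)(3.6667)(14.6667) = 26.8889.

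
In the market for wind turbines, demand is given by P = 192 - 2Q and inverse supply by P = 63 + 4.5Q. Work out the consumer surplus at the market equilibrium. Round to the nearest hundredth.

393.87

Setting demand equal to supply, 129 = 6.5Q, so Q* = 19.8462 and P* = 152.3077.
CS is the area between the demand curve and P* from 0 to Q*: (1/2)(19.8462)(39.6923) = 393.8698.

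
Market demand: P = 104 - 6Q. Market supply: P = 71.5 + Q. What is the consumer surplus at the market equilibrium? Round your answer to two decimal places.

Setting demand equal to supply, 32.5 = 7Q, so Q* = 4.6429 and P* = 76.1429.
The demand choke price is 104, so CS = (1/2)(Q*)(104 - P*) = (1/2)(4.6429)(27.8571) = 64.6684.

64.67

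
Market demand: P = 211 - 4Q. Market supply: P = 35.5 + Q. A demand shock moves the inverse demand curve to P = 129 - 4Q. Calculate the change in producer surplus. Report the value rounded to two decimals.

Initial equilibrium: Q_0 = 35.1, P_0 = 70.6; CS_0 = (1/2)(35.1)(140.4) = 2464.02, PS_0 = (1/2)(35.1)(35.1) = 616.005.
New equilibrium: 129 - 4Q = 35.5 + Q gives Q_1 = 18.7, P_1 = 54.2; CS_1 = 699.38, PS_1 = 174.845.
Change in producer surplus = 174.845 - 616.005 = -441.16.

-441.16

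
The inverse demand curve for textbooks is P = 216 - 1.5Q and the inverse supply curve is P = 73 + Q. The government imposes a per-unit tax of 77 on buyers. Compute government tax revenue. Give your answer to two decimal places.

Pre-tax equilibrium: 216 - 1.5Q = 73 + Q gives Q* = 57.2, P* = 130.2.
With the tax, buyers' net willingness to pay falls by 77: (216 - 77) - 1.5Q = 73 + Q, so Q_t = 26.4. Buyers pay P_b = 176.4; sellers receive P_s = P_b - 77 = 99.4.
Tax revenue = t x Q_t = 77 x 26.4 = 2032.8.

2032.80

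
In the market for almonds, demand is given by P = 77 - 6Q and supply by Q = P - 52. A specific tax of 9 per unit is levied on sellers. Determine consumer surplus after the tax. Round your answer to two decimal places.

15.67

Rewriting supply in inverse form: P = 52 + Q.
Without the tax, 77 - 6Q = 52 + Q so Q* = 3.5714 and P* = 55.5714.
A tax on sellers shifts supply up by 9: 77 - 6Q = 52 + Q + 9, so Q_t = 2.2857. Buyers pay P_b = 63.2857; sellers receive P_s = P_b - 9 = 54.2857.
Consumer surplus is the triangle under demand above P_b: (1/2)(2.2857)(77 - 63.2857) = 15.6735.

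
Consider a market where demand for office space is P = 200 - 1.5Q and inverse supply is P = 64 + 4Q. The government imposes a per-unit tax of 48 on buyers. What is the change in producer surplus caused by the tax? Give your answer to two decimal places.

-710.88

Pre-tax equilibrium: 200 - 1.5Q = 64 + 4Q gives Q* = 24.7273, P* = 162.9091.
With the tax, buyers' net willingness to pay falls by 48: (200 - 48) - 1.5Q = 64 + 4Q, so Q_t = 16. Buyers pay P_b = 176; sellers receive P_s = P_b - 48 = 128.
Producers lose the trapezoid between P_s and P* out to Q_t plus the triangle from Q_t to Q*: change in PS = 512 - 1222.876 = -710.876.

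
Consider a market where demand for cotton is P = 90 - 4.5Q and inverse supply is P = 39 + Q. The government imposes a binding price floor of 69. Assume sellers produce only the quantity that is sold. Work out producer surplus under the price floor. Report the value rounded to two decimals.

129.11

Without the control, 90 - 4.5Q = 39 + Q so Q* = 9.2727 and P* = 48.2727.
At P = 69, buyers demand (90 - 69)/4.5 = 4.6667 while sellers would supply more, so the quantity traded is 4.6667 at price 69.
The supply price at Q = 4.6667 is 43.6667. PS is the trapezoid between 69 and supply over [0, 4.6667]: (1/2)[(69 - 39) + (69 - 43.6667)](4.6667) = 129.1111.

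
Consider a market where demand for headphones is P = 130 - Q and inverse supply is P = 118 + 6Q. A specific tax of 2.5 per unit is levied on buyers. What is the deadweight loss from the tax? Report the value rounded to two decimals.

0.45

Without the tax, 130 - Q = 118 + 6Q so Q* = 1.7143 and P* = 128.2857.
A tax on buyers shifts demand down by 2.5: (130 - 2.5) - Q = 118 + 6Q, so Q_t = 1.3571. Buyers pay P_b = 128.6429; sellers receive P_s = P_b - 2.5 = 126.1429.
Deadweight loss is the triangle between the curves from Q_t to Q*: (1/2)(1.7143 - 1.3571)(2.5) = 0.4464.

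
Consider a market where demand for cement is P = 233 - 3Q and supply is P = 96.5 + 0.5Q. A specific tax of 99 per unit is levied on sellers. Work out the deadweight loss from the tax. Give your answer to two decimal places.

Pre-tax equilibrium: 233 - 3Q = 96.5 + 0.5Q gives Q* = 39, P* = 116.
A tax on sellers shifts supply up by 99: 233 - 3Q = 96.5 + 0.5Q + 99, so Q_t = 10.7143. Buyers pay P_b = 200.8571; sellers receive P_s = P_b - 99 = 101.8571.
Deadweight loss is the triangle between the curves from Q_t to Q*: (1/2)(39 - 10.7143)(99) = 1400.1429.

1400.14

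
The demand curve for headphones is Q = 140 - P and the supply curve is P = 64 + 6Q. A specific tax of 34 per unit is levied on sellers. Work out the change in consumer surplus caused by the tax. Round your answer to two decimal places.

-40.94

Rewriting demand in inverse form: P = 140 - Q.
Pre-tax equilibrium: 140 - Q = 64 + 6Q gives Q* = 10.8571, P* = 129.1429.
A tax on sellers shifts supply up by 34: 140 - Q = 64 + 6Q + 34, so Q_t = 6. Buyers pay P_b = 134; sellers receive P_s = P_b - 34 = 100.
Consumers lose the trapezoid between P* and P_b out to Q_t plus the triangle from Q_t to Q*: change in CS = 18 - 58.9388 = -40.9388.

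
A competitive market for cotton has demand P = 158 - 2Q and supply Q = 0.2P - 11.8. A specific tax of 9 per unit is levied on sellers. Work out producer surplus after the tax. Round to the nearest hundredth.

413.27

Rewriting supply in inverse form: P = 59 + 5Q.
Without the tax, 158 - 2Q = 59 + 5Q so Q* = 14.1429 and P* = 129.7143.
With the tax, sellers need 9 more per unit: 158 - 2Q = 59 + 5Q + 9, so Q_t = 12.8571. Buyers pay P_b = 132.2857; sellers receive P_s = P_b - 9 = 123.2857.
PS = (1/2)(Q_t)(P_s - 59) = (1/2)(12.8571)(64.2857) = 413.2653.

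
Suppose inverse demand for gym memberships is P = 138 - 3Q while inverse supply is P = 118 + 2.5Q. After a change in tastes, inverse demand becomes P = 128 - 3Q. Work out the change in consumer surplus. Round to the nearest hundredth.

Initial equilibrium: Q_0 = 3.6364, P_0 = 127.0909; CS_0 = (1/2)(3.6364)(10.9091) = 19.8347, PS_0 = (1/2)(3.6364)(9.0909) = 16.5289.
New equilibrium: 128 - 3Q = 118 + 2.5Q gives Q_1 = 1.8182, P_1 = 122.5455; CS_1 = 4.9587, PS_1 = 4.1322.
Change in consumer surplus = 4.9587 - 19.8347 = -14.876.

-14.88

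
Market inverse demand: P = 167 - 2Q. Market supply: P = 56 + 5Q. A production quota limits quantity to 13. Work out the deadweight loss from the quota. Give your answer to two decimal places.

Unrestricted equilibrium: Q* = (167 - 56)/(2 + 5) = 15.8571.
At Q = 13 the demand price is 167 - 2(13) = 141 and the supply price is 56 + 5(13) = 121.
Deadweight loss is the triangle between the curves from 13 to 15.8571: (1/2)(141 - 121)(15.8571 - 13) = 28.5714.

28.57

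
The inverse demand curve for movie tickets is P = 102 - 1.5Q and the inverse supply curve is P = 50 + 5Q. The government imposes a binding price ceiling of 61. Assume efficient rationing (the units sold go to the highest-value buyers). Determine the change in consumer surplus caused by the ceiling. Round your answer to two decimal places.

38.57

Free-market equilibrium: 102 - 1.5Q = 50 + 5Q gives Q* = 8, P* = 90.
At the ceiling price 61, quantity supplied is (61 - 50)/5 = 2.2; supply is the short side, so Q = 2.2 trades at P = 61.
CS goes from (1/2)(8)(12) = 48 to 86.57 (computed as (102 - 61)(2.2) - (1/2)(1.5)(2.2)^2), a change of 38.57.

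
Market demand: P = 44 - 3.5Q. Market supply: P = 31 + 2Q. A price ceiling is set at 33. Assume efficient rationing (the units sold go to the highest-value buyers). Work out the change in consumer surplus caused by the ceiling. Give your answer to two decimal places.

-0.53

Free-market equilibrium: 44 - 3.5Q = 31 + 2Q gives Q* = 2.3636, P* = 35.7273.
At the ceiling price 33, quantity supplied is (33 - 31)/2 = 1; supply is the short side, so Q = 1 trades at P = 33.
CS goes from (1/2)(2.3636)(8.2727) = 9.7769 to 9.25 (computed as (44 - 33)(1) - (1/2)(3.5)(1)^2), a change of -0.5269.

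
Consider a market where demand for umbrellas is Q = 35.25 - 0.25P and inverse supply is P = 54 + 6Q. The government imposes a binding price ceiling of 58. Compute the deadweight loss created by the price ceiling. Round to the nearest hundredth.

322.67

Rewriting demand in inverse form: P = 141 - 4Q.
Free-market equilibrium: 141 - 4Q = 54 + 6Q gives Q* = 8.7, P* = 106.2.
At the ceiling price 58, quantity supplied is (58 - 54)/6 = 0.6667; supply is the short side, so Q = 0.6667 trades at P = 58.
The lost-trades triangle has base Q* - 0.6667 = 8.0333 and height equal to the gap between the curves at Q = 0.6667, which is 138.3333 - 58 = 80.3333. DWL = (1/2)(8.0333)(80.3333) = 322.6722.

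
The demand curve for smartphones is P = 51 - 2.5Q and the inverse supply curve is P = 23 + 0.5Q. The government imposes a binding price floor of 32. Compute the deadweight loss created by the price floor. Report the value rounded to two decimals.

4.51

Without the control, 51 - 2.5Q = 23 + 0.5Q so Q* = 9.3333 and P* = 27.6667.
At P = 32, buyers demand (51 - 32)/2.5 = 7.6 while sellers would supply more, so the quantity traded is 7.6 at price 32.
The lost-trades triangle has base Q* - 7.6 = 1.7333 and height equal to the gap between the curves at Q = 7.6, which is 32 - 26.8 = 5.2. DWL = (1/2)(1.7333)(5.2) = 4.5067.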